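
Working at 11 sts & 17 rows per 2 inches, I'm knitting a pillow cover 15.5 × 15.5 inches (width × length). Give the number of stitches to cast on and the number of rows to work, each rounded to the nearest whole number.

Cast on 85 stitches and work 132 rows.

Stitch gauge = 11/2 = 5.5 sts/in; 15.5 × 5.5 = 85.25 → 85 sts.
Row gauge = 17/2 = 8.5 rows/in; 15.5 × 8.5 = 131.75 → 132 rows.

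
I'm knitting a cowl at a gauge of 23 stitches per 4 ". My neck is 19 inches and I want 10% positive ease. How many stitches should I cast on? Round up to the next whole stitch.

Finished = 19 × 1.10 = 20.90 in.
23 / 4 = 5.75 sts per inch.
20.90 × 5.75 = 120.17 sts.
→ 121 sts.

Cast on 121 stitches.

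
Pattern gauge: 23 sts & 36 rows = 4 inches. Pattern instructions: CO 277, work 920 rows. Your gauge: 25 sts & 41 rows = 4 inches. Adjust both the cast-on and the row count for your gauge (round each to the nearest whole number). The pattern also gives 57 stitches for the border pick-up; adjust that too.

Cast on 301 stitches; work 1048 rows; border pick-up 62 stitches.

Stitches: 277 × 25/23 = 301.09 → 301.
Rows: 920 × 41/36 = 1047.78 → 1048.
border pick-up: 57 × 25/23 = 61.96 → 62.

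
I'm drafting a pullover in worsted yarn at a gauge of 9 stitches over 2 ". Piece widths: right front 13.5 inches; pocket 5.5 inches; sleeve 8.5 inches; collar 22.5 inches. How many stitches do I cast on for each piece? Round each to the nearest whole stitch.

right front 61; pocket 25; sleeve 38; collar 101.

Rate = 9/2 = 4.5 sts per in.
right front: 13.5 × 4.5 = 60.75 → 61.
pocket: 5.5 × 4.5 = 24.75 → 25.
sleeve: 8.5 × 4.5 = 38.25 → 38.
collar: 22.5 × 4.5 = 101.25 → 101.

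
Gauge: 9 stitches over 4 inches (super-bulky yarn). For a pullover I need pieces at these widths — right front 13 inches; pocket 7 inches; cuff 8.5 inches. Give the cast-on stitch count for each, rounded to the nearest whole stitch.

Rate = 9/4 = 2.25 sts per in.
right front: 13 × 2.25 = 29.25 → 29.
pocket: 7 × 2.25 = 15.75 → 16.
cuff: 8.5 × 2.25 = 19.12 → 19.

right front 29; pocket 16; cuff 19.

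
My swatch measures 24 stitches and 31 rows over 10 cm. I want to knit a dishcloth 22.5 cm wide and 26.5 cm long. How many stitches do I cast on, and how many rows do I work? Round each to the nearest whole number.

Cast on 54 stitches and work 82 rows.

Stitch gauge = 24/10 = 2.4 sts/cm; 22.5 × 2.4 = 54.00 → 54 sts.
Row gauge = 31/10 = 3.1 rows/cm; 26.5 × 3.1 = 82.15 → 82 rows.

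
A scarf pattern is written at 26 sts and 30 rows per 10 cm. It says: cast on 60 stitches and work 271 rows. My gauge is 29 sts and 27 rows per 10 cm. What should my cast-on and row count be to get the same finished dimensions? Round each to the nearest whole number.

Cast on 67 stitches; work 244 rows.

Stitches: 60 × 29/26 = 66.92 → 67.
Rows: 271 × 27/30 = 243.90 → 244.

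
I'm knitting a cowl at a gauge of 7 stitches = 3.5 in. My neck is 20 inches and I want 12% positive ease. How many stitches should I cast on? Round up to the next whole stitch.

Finished = 20 × 1.12 = 22.40 in.
7 / 3.5 = 2 sts per inch.
22.40 × 2 = 44.80 sts.
→ 45 sts.

CO 45 sts.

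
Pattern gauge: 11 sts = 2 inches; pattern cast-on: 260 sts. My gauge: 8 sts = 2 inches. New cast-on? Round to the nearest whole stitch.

Cast on 189 stitches.

Scale factor = 8 / 11 = 0.727.
260 × 8 / 11 = 189.09 sts.
→ 189 sts.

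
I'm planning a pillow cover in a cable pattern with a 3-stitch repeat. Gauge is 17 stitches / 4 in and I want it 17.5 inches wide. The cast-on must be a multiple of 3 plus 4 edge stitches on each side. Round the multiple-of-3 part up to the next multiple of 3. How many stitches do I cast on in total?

17 / 4 = 4.25 sts per inch.
17.5 × 4.25 = 74.38 sts.
Less 8 edge sts → 66.38 for the repeat.
Next multiple of 3: 69.
Add back 8 edge sts → 77.

Cast on 77 stitches.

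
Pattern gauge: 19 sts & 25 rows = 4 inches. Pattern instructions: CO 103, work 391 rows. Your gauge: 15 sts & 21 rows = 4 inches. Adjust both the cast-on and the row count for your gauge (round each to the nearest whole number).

Stitches: 103 × 15/19 = 81.32 → 81.
Rows: 391 × 21/25 = 328.44 → 328.

Cast on 81 stitches; work 328 rows.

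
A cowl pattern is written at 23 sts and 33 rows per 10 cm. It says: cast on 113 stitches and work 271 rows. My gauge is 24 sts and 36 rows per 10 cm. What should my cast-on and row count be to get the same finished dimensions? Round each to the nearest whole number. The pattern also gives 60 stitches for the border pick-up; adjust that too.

Cast on 118 stitches; work 296 rows; border pick-up 63 stitches.

Stitches: 113 × 24/23 = 117.91 → 118.
Rows: 271 × 36/33 = 295.64 → 296.
border pick-up: 60 × 24/23 = 62.61 → 63.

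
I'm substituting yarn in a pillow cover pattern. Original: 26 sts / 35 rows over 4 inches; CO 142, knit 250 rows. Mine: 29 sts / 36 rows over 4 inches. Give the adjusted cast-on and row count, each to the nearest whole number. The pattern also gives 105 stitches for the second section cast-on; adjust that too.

Cast on 158 stitches; work 257 rows; second section cast-on 117 stitches.

Stitches: 142 × 29/26 = 158.38 → 158.
Rows: 250 × 36/35 = 257.14 → 257.
second section cast-on: 105 × 29/26 = 117.12 → 117.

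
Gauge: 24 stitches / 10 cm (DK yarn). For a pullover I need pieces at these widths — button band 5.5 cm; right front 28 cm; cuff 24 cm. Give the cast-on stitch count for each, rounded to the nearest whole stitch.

Rate = 24/10 = 2.4 sts per cm.
button band: 5.5 × 2.4 = 13.20 → 13.
right front: 28 × 2.4 = 67.20 → 67.
cuff: 24 × 2.4 = 57.60 → 58.

button band 13; right front 67; cuff 58.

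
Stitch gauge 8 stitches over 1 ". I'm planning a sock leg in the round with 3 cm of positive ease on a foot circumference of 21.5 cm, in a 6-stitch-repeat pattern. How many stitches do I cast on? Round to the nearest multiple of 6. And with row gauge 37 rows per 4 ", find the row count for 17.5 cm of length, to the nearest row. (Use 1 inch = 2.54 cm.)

Finished = 21.5 + 3 = 24.5 cm.
24.5 cm × 1/2.54 = 9.65 inches.
8/1 = 8 sts per in; 9.65 × 8 = 77.17 sts.
Nearest multiple of 6 → 78.
17.5 cm = 6.89 inches; × 9.25 = 63.73 → 64 rows.

Cast on 78 stitches; work 64 rows.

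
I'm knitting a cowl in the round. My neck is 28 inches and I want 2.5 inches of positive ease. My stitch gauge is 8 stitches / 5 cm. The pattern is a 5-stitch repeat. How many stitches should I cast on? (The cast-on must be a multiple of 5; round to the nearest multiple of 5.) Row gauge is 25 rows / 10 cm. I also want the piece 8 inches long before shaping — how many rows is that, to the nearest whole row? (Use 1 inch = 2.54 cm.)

Cast on 125 stitches; work 51 rows.

Finished = 28 + 2.5 = 30.5 inches.
30.5 inches × 2.54 = 77.47 cm.
8/5 = 1.6 sts per cm; 77.47 × 1.6 = 123.95 sts.
Nearest multiple of 5 → 125.
8 inches = 20.32 cm; × 2.5 = 50.80 → 51 rows.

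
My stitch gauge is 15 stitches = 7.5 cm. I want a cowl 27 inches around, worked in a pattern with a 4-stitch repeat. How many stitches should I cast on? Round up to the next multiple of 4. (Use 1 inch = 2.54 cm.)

27 in = 27 × 2.54 = 68.58 cm.
15 / 7.5 = 2 sts/cm.
68.58 × 2 = 137.16 sts.
→ 140.

140 stitches.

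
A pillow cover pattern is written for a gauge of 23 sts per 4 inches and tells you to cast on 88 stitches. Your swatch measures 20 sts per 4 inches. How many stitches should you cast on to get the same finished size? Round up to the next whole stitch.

Scale factor = 20 / 23 = 0.870.
88 × 20 / 23 = 76.52 sts.
→ 77 sts.

Cast on 77 stitches.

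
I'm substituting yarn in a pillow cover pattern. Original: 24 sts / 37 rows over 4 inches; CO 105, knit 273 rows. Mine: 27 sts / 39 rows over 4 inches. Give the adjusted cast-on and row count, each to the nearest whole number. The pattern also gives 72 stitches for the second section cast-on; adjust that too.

Stitches: 105 × 27/24 = 118.12 → 118.
Rows: 273 × 39/37 = 287.76 → 288.
second section cast-on: 72 × 27/24 = 81.00 → 81.

Cast on 118 stitches; work 288 rows; second section cast-on 81 stitches.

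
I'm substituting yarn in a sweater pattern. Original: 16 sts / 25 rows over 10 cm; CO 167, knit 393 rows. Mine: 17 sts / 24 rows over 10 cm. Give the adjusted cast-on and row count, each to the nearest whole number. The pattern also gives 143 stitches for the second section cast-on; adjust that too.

Stitches: 167 × 17/16 = 177.44 → 177.
Rows: 393 × 24/25 = 377.28 → 377.
second section cast-on: 143 × 17/16 = 151.94 → 152.

Cast on 177 stitches; work 377 rows; second section cast-on 152 stitches.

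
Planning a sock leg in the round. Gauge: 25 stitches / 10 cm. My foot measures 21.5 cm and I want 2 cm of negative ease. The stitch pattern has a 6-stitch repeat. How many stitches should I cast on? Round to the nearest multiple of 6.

Finished = 21.5 − 2 = 19.5 cm.
25 / 10 = 2.5 sts/cm.
19.5 × 2.5 = 48.75 sts.
Nearest multiple of 6: 48.

Cast on 48 stitches.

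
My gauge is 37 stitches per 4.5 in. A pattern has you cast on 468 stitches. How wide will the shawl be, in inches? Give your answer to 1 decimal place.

56.9 inches.

37 stitches / 4.5 inch = 8.222 stitches per inch.
468 / 8.222 = 56.92 inches.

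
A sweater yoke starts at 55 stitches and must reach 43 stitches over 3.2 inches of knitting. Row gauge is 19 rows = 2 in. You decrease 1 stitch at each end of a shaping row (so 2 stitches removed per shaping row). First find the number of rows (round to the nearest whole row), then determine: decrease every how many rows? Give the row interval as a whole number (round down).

Decrease every 5th row.

Rows = 3.2 × 9.5 = 30.4 → 30 rows.
Stitches to remove: 12 → 6 shaping rows (at 2 st each).
30 / 6 = 5.00 → every 5 rows.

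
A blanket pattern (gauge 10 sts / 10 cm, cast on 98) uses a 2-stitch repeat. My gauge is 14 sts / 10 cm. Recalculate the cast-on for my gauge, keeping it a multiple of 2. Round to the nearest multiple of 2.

Cast on 138 stitches.

98 × 14 / 10 = 137.20.
Nearest multiple of 2: 138.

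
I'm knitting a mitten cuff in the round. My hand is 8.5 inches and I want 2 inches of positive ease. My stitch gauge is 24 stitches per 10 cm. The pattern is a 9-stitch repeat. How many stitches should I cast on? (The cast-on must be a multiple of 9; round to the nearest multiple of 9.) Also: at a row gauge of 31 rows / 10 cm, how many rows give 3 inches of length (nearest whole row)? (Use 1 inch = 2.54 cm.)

Cast on 63 stitches; work 24 rows.

Finished = 8.5 + 2 = 10.5 inches.
10.5 inches × 2.54 = 26.67 cm.
24/10 = 2.4 sts per cm; 26.67 × 2.4 = 64.01 sts.
Nearest multiple of 9 → 63.
3 inches = 7.62 cm; × 3.1 = 23.62 → 24 rows.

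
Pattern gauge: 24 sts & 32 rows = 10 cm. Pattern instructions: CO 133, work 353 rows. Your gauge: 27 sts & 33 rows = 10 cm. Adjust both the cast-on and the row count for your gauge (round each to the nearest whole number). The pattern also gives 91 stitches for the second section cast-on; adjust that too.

Stitches: 133 × 27/24 = 149.62 → 150.
Rows: 353 × 33/32 = 364.03 → 364.
second section cast-on: 91 × 27/24 = 102.38 → 102.

Cast on 150 stitches; work 364 rows; second section cast-on 102 stitches.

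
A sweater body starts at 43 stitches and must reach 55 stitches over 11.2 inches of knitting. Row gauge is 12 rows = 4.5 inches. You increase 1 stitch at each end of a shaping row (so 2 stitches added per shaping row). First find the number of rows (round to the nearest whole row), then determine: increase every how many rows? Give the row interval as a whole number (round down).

Rows = 11.2 × 2.667 = 29.9 → 30 rows.
Stitches to add: 12 → 6 shaping rows (at 2 st each).
30 / 6 = 5.00 → every 5 rows.

Increase every 5th row.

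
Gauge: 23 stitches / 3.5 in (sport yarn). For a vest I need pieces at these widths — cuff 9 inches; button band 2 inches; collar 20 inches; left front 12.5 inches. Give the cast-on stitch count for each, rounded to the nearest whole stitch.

Rate = 23/3.5 = 6.571 sts per in.
cuff: 9 × 6.571 = 59.14 → 59.
button band: 2 × 6.571 = 13.14 → 13.
collar: 20 × 6.571 = 131.43 → 131.
left front: 12.5 × 6.571 = 82.14 → 82.

cuff 59; button band 13; collar 131; left front 82.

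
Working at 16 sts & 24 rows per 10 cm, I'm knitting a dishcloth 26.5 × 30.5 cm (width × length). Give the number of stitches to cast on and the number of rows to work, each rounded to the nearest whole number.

Stitch gauge = 16/10 = 1.6 sts/cm; 26.5 × 1.6 = 42.40 → 42 sts.
Row gauge = 24/10 = 2.4 rows/cm; 30.5 × 2.4 = 73.20 → 73 rows.

Cast on 42 stitches and work 73 rows.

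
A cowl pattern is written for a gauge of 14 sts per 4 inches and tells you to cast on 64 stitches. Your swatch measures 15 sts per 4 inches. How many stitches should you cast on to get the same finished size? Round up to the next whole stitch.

Scale factor = 15 / 14 = 1.071.
64 × 15 / 14 = 68.57 sts.
→ 69 sts.

CO 69 sts.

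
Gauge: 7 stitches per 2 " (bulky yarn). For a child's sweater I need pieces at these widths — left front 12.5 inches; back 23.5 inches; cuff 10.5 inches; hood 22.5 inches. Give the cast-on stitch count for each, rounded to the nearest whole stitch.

left front 44; back 82; cuff 37; hood 79.

Rate = 7/2 = 3.5 sts per in.
left front: 12.5 × 3.5 = 43.75 → 44.
back: 23.5 × 3.5 = 82.25 → 82.
cuff: 10.5 × 3.5 = 36.75 → 37.
hood: 22.5 × 3.5 = 78.75 → 79.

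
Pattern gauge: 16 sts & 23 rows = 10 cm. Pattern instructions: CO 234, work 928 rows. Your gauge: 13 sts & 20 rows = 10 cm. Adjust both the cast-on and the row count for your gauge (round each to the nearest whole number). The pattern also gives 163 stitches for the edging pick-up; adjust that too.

Cast on 190 stitches; work 807 rows; edging pick-up 132 stitches.

Stitches: 234 × 13/16 = 190.12 → 190.
Rows: 928 × 20/23 = 806.96 → 807.
edging pick-up: 163 × 13/16 = 132.44 → 132.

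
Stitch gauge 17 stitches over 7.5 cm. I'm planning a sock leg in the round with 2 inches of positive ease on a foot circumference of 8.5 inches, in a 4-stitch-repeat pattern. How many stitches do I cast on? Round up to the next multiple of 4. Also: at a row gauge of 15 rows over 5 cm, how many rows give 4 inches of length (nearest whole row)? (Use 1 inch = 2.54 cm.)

Cast on 64 stitches; work 30 rows.

Finished = 8.5 + 2 = 10.5 inches.
10.5 inches × 2.54 = 26.67 cm.
17/7.5 = 2.267 sts per cm; 26.67 × 2.267 = 60.45 sts.
Next multiple of 4 → 64.
4 inches = 10.16 cm; × 3 = 30.48 → 30 rows.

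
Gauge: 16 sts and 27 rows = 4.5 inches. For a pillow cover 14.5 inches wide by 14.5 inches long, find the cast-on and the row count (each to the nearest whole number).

Stitch gauge = 16/4.5 = 3.556 sts/in; 14.5 × 3.556 = 51.56 → 52 sts.
Row gauge = 27/4.5 = 6 rows/in; 14.5 × 6 = 87.00 → 87 rows.

Cast on 52 stitches and work 87 rows.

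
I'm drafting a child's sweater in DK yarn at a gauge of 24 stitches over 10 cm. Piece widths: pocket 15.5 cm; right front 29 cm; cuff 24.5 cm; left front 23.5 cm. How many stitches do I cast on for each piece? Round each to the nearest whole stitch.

Rate = 24/10 = 2.4 sts per cm.
pocket: 15.5 × 2.4 = 37.20 → 37.
right front: 29 × 2.4 = 69.60 → 70.
cuff: 24.5 × 2.4 = 58.80 → 59.
left front: 23.5 × 2.4 = 56.40 → 56.

pocket 37; right front 70; cuff 59; left front 56.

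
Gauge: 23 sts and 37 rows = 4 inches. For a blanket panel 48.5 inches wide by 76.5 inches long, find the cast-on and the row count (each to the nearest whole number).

Cast on 279 stitches and work 708 rows.

Stitch gauge = 23/4 = 5.75 sts/in; 48.5 × 5.75 = 278.88 → 279 sts.
Row gauge = 37/4 = 9.25 rows/in; 76.5 × 9.25 = 707.62 → 708 rows.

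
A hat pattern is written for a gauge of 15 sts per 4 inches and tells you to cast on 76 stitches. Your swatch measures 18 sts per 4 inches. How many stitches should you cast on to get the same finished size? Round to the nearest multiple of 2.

Cast on 92 stitches.

Scale factor = 18 / 15 = 1.200.
76 × 18 / 15 = 91.20 sts.
→ 92 sts.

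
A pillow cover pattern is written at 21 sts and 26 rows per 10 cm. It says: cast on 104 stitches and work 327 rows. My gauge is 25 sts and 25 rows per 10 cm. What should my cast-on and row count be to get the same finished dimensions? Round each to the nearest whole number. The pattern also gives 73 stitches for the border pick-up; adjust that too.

Stitches: 104 × 25/21 = 123.81 → 124.
Rows: 327 × 25/26 = 314.42 → 314.
border pick-up: 73 × 25/21 = 86.90 → 87.

Cast on 124 stitches; work 314 rows; border pick-up 87 stitches.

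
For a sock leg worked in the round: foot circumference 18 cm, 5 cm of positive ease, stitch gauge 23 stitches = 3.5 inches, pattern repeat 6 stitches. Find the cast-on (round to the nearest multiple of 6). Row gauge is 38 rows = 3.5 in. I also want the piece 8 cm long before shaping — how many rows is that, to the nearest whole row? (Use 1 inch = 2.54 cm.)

Cast on 60 stitches; work 34 rows.

Finished = 18 + 5 = 23 cm.
23 cm × 1/2.54 = 9.06 inches.
23/3.5 = 6.571 sts per in; 9.06 × 6.571 = 59.51 sts.
Nearest multiple of 6 → 60.
8 cm = 3.15 inches; × 10.857 = 34.20 → 34 rows.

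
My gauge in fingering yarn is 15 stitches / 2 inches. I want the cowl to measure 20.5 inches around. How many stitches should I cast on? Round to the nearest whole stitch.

15 stitches / 2 in = 7.5 stitches per inch.
20.5 × 7.5 = 153.75 stitches.
Round to nearest → 154.

Cast on 154 stitches.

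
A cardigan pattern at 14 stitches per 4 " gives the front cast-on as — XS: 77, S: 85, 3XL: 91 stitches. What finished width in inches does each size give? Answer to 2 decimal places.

14/4 = 3.5 sts per in.
XS: 77 / 3.5 = 22.000 → 22.00 in.
S: 85 / 3.5 = 24.286 → 24.29 in.
3XL: 91 / 3.5 = 26.000 → 26.00 in.

XS 22.00 inches; S 24.29 inches; 3XL 26.00 inches.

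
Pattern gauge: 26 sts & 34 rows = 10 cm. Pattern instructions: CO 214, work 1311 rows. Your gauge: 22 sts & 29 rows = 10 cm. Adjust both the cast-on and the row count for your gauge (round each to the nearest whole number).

Cast on 181 stitches; work 1118 rows.

Stitches: 214 × 22/26 = 181.08 → 181.
Rows: 1311 × 29/34 = 1118.21 → 1118.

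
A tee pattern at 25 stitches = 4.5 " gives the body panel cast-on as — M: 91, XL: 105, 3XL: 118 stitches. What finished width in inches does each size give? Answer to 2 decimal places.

25/4.5 = 5.556 sts per in.
M: 91 / 5.556 = 16.380 → 16.38 in.
XL: 105 / 5.556 = 18.900 → 18.90 in.
3XL: 118 / 5.556 = 21.240 → 21.24 in.

M 16.38 inches; XL 18.90 inches; 3XL 21.24 inches.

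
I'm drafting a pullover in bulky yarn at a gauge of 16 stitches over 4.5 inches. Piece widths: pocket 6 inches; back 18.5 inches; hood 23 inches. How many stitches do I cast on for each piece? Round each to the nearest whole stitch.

pocket 21; back 66; hood 82.

Rate = 16/4.5 = 3.556 sts per in.
pocket: 6 × 3.556 = 21.33 → 21.
back: 18.5 × 3.556 = 65.78 → 66.
hood: 23 × 3.556 = 81.78 → 82.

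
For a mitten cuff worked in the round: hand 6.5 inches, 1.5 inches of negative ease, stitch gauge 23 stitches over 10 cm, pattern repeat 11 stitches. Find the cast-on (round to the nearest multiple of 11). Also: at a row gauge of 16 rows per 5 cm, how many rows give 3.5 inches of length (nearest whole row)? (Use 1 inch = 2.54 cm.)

Cast on 33 stitches; work 28 rows.

Finished = 6.5 − 1.5 = 5 inches.
5 inches × 2.54 = 12.70 cm.
23/10 = 2.3 sts per cm; 12.70 × 2.3 = 29.21 sts.
Nearest multiple of 11 → 33.
3.5 inches = 8.89 cm; × 3.2 = 28.45 → 28 rows.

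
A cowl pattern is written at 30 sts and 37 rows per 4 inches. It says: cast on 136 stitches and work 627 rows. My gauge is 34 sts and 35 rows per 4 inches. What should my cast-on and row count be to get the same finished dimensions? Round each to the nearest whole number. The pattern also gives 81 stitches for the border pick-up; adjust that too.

Cast on 154 stitches; work 593 rows; border pick-up 92 stitches.

Stitches: 136 × 34/30 = 154.13 → 154.
Rows: 627 × 35/37 = 593.11 → 593.
border pick-up: 81 × 34/30 = 91.80 → 92.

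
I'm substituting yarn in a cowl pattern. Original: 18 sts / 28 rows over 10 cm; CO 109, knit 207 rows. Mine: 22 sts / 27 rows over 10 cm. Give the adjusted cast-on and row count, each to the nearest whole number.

Stitches: 109 × 22/18 = 133.22 → 133.
Rows: 207 × 27/28 = 199.61 → 200.

Cast on 133 stitches; work 200 rows.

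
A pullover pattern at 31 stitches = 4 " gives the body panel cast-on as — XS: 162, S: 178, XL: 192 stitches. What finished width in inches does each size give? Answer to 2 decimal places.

XS 20.90 inches; S 22.97 inches; XL 24.77 inches.

31/4 = 7.75 sts per in.
XS: 162 / 7.75 = 20.903 → 20.90 in.
S: 178 / 7.75 = 22.968 → 22.97 in.
XL: 192 / 7.75 = 24.774 → 24.77 in.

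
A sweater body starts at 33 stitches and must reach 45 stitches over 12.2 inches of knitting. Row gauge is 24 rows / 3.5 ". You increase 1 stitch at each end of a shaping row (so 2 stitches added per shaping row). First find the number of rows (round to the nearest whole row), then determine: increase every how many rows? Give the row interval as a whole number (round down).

Rows = 12.2 × 6.857 = 83.7 → 84 rows.
Stitches to add: 12 → 6 shaping rows (at 2 st each).
84 / 6 = 14.00 → every 14 rows.

Increase every 14th row.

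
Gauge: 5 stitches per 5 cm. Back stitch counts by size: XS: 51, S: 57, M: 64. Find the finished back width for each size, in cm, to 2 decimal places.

5/5 = 1 sts per cm.
XS: 51 / 1 = 51.000 → 51.00 cm.
S: 57 / 1 = 57.000 → 57.00 cm.
M: 64 / 1 = 64.000 → 64.00 cm.

XS 51.00 cm; S 57.00 cm; M 64.00 cm.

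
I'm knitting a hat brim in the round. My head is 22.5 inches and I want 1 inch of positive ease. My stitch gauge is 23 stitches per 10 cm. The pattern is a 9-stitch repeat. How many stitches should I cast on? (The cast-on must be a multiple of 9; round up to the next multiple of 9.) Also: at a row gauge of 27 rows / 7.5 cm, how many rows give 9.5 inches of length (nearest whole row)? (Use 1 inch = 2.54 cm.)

Finished = 22.5 + 1 = 23.5 inches.
23.5 inches × 2.54 = 59.69 cm.
23/10 = 2.3 sts per cm; 59.69 × 2.3 = 137.29 sts.
Next multiple of 9 → 144.
9.5 inches = 24.13 cm; × 3.6 = 86.87 → 87 rows.

Cast on 144 stitches; work 87 rows.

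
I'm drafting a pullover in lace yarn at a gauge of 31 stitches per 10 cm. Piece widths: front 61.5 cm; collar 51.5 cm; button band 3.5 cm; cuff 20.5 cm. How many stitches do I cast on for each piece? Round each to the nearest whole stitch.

front 191; collar 160; button band 11; cuff 64.

Rate = 31/10 = 3.1 sts per cm.
front: 61.5 × 3.1 = 190.65 → 191.
collar: 51.5 × 3.1 = 159.65 → 160.
button band: 3.5 × 3.1 = 10.85 → 11.
cuff: 20.5 × 3.1 = 63.55 → 64.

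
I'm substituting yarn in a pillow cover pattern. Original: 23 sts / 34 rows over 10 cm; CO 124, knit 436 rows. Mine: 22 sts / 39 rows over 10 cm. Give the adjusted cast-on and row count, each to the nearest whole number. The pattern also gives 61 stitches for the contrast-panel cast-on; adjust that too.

Cast on 119 stitches; work 500 rows; contrast-panel cast-on 58 stitches.

Stitches: 124 × 22/23 = 118.61 → 119.
Rows: 436 × 39/34 = 500.12 → 500.
contrast-panel cast-on: 61 × 22/23 = 58.35 → 58.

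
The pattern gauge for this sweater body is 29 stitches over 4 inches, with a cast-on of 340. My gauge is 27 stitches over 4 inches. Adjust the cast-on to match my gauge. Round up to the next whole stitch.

317 stitches.

Scale factor = 27 / 29 = 0.931.
340 × 27 / 29 = 316.55 sts.
→ 317 sts.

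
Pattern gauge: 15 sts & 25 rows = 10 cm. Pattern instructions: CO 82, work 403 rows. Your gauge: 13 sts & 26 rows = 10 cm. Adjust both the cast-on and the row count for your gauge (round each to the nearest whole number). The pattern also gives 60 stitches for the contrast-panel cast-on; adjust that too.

Cast on 71 stitches; work 419 rows; contrast-panel cast-on 52 stitches.

Stitches: 82 × 13/15 = 71.07 → 71.
Rows: 403 × 26/25 = 419.12 → 419.
contrast-panel cast-on: 60 × 13/15 = 52.00 → 52.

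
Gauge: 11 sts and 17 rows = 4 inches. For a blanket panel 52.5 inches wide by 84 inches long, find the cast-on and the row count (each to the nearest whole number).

Stitch gauge = 11/4 = 2.75 sts/in; 52.5 × 2.75 = 144.38 → 144 sts.
Row gauge = 17/4 = 4.25 rows/in; 84 × 4.25 = 357.00 → 357 rows.

Cast on 144 stitches and work 357 rows.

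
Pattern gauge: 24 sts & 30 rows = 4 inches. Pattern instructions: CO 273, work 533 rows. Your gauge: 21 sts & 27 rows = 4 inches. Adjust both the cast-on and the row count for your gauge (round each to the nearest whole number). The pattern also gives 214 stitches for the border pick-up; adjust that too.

Cast on 239 stitches; work 480 rows; border pick-up 187 stitches.

Stitches: 273 × 21/24 = 238.88 → 239.
Rows: 533 × 27/30 = 479.70 → 480.
border pick-up: 214 × 21/24 = 187.25 → 187.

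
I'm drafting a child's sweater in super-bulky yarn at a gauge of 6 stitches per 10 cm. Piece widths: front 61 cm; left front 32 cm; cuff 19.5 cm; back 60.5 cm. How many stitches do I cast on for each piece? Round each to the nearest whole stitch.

Rate = 6/10 = 0.6 sts per cm.
front: 61 × 0.6 = 36.60 → 37.
left front: 32 × 0.6 = 19.20 → 19.
cuff: 19.5 × 0.6 = 11.70 → 12.
back: 60.5 × 0.6 = 36.30 → 36.

front 37; left front 19; cuff 12; back 36.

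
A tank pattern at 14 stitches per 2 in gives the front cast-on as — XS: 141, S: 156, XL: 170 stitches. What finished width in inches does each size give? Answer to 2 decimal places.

XS 20.14 inches; S 22.29 inches; XL 24.29 inches.

14/2 = 7 sts per in.
XS: 141 / 7 = 20.143 → 20.14 in.
S: 156 / 7 = 22.286 → 22.29 in.
XL: 170 / 7 = 24.286 → 24.29 in.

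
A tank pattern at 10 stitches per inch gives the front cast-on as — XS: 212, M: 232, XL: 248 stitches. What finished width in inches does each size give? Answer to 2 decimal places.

XS 21.20 inches; M 23.20 inches; XL 24.80 inches.

10/1 = 10 sts per in.
XS: 212 / 10 = 21.200 → 21.20 in.
M: 232 / 10 = 23.200 → 23.20 in.
XL: 248 / 10 = 24.800 → 24.80 in.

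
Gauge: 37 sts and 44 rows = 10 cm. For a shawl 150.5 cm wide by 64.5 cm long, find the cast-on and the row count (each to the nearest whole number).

Cast on 557 stitches and work 284 rows.

Stitch gauge = 37/10 = 3.7 sts/cm; 150.5 × 3.7 = 556.85 → 557 sts.
Row gauge = 44/10 = 4.4 rows/cm; 64.5 × 4.4 = 283.80 → 284 rows.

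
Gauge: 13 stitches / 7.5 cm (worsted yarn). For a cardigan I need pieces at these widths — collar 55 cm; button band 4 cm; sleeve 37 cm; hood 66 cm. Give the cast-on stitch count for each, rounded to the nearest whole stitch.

collar 95; button band 7; sleeve 64; hood 114.

Rate = 13/7.5 = 1.733 sts per cm.
collar: 55 × 1.733 = 95.33 → 95.
button band: 4 × 1.733 = 6.93 → 7.
sleeve: 37 × 1.733 = 64.13 → 64.
hood: 66 × 1.733 = 114.40 → 114.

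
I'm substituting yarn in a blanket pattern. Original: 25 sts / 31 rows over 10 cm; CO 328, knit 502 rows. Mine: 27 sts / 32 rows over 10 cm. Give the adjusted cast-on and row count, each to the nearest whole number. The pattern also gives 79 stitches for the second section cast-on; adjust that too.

Stitches: 328 × 27/25 = 354.24 → 354.
Rows: 502 × 32/31 = 518.19 → 518.
second section cast-on: 79 × 27/25 = 85.32 → 85.

Cast on 354 stitches; work 518 rows; second section cast-on 85 stitches.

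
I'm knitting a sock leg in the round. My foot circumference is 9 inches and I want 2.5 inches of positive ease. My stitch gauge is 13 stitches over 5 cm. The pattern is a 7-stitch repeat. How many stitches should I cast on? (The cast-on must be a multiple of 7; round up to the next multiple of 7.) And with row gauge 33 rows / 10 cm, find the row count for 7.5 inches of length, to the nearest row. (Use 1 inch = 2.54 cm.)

Finished = 9 + 2.5 = 11.5 inches.
11.5 inches × 2.54 = 29.21 cm.
13/5 = 2.6 sts per cm; 29.21 × 2.6 = 75.95 sts.
Next multiple of 7 → 77.
7.5 inches = 19.05 cm; × 3.3 = 62.87 → 63 rows.

Cast on 77 stitches; work 63 rows.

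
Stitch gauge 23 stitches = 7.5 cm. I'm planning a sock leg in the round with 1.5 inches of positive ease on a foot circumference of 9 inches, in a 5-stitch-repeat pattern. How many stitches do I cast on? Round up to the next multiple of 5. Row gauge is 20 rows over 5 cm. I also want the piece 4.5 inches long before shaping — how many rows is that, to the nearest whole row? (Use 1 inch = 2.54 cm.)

Finished = 9 + 1.5 = 10.5 inches.
10.5 inches × 2.54 = 26.67 cm.
23/7.5 = 3.067 sts per cm; 26.67 × 3.067 = 81.79 sts.
Next multiple of 5 → 85.
4.5 inches = 11.43 cm; × 4 = 45.72 → 46 rows.

Cast on 85 stitches; work 46 rows.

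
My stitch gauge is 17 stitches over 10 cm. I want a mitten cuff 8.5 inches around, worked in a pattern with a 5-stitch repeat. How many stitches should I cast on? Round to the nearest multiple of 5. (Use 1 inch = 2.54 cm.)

8.5 in = 8.5 × 2.54 = 21.59 cm.
17 / 10 = 1.7 sts/cm.
21.59 × 1.7 = 36.70 sts.
→ 35.

CO 35 sts.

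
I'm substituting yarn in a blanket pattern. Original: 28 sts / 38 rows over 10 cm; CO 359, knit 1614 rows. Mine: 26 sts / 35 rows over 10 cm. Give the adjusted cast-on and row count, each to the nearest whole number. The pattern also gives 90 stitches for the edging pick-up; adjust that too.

Stitches: 359 × 26/28 = 333.36 → 333.
Rows: 1614 × 35/38 = 1486.58 → 1487.
edging pick-up: 90 × 26/28 = 83.57 → 84.

Cast on 333 stitches; work 1487 rows; edging pick-up 84 stitches.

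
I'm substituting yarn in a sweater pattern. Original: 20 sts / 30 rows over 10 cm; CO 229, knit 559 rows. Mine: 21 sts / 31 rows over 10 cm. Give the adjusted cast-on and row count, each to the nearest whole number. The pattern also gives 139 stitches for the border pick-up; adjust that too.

Cast on 240 stitches; work 578 rows; border pick-up 146 stitches.

Stitches: 229 × 21/20 = 240.45 → 240.
Rows: 559 × 31/30 = 577.63 → 578.
border pick-up: 139 × 21/20 = 145.95 → 146.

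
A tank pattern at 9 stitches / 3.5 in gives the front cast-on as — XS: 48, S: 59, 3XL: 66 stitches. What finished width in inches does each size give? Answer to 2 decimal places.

XS 18.67 inches; S 22.94 inches; 3XL 25.67 inches.

9/3.5 = 2.571 sts per in.
XS: 48 / 2.571 = 18.667 → 18.67 in.
S: 59 / 2.571 = 22.944 → 22.94 in.
3XL: 66 / 2.571 = 25.667 → 25.67 in.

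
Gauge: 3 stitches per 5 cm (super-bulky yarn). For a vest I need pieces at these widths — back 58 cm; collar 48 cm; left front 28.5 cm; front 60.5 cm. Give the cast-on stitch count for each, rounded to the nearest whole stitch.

back 35; collar 29; left front 17; front 36.

Rate = 3/5 = 0.6 sts per cm.
back: 58 × 0.6 = 34.80 → 35.
collar: 48 × 0.6 = 28.80 → 29.
left front: 28.5 × 0.6 = 17.10 → 17.
front: 60.5 × 0.6 = 36.30 → 36.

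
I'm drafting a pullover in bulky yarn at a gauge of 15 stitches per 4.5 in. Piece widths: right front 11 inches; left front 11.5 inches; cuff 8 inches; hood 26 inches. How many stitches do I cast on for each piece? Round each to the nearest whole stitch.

Rate = 15/4.5 = 3.333 sts per in.
right front: 11 × 3.333 = 36.67 → 37.
left front: 11.5 × 3.333 = 38.33 → 38.
cuff: 8 × 3.333 = 26.67 → 27.
hood: 26 × 3.333 = 86.67 → 87.

right front 37; left front 38; cuff 27; hood 87.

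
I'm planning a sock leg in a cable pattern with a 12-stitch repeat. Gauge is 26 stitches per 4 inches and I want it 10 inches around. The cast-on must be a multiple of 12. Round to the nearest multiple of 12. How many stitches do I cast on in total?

60 stitches.

26 / 4 = 6.5 sts per inch.
10 × 6.5 = 65.00 sts.
Nearest multiple of 12: 60.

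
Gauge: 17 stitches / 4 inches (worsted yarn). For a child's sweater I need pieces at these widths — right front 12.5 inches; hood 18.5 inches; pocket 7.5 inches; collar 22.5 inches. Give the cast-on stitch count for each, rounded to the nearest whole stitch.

right front 53; hood 79; pocket 32; collar 96.

Rate = 17/4 = 4.25 sts per in.
right front: 12.5 × 4.25 = 53.12 → 53.
hood: 18.5 × 4.25 = 78.62 → 79.
pocket: 7.5 × 4.25 = 31.88 → 32.
collar: 22.5 × 4.25 = 95.62 → 96.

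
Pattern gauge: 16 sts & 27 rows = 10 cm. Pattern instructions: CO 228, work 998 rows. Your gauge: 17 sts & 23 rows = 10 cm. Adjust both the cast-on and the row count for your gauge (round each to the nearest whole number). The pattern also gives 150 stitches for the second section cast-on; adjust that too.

Cast on 242 stitches; work 850 rows; second section cast-on 159 stitches.

Stitches: 228 × 17/16 = 242.25 → 242.
Rows: 998 × 23/27 = 850.15 → 850.
second section cast-on: 150 × 17/16 = 159.38 → 159.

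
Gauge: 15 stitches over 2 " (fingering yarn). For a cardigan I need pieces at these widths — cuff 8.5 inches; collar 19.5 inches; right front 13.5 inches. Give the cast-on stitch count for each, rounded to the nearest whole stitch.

cuff 64; collar 146; right front 101.

Rate = 15/2 = 7.5 sts per in.
cuff: 8.5 × 7.5 = 63.75 → 64.
collar: 19.5 × 7.5 = 146.25 → 146.
right front: 13.5 × 7.5 = 101.25 → 101.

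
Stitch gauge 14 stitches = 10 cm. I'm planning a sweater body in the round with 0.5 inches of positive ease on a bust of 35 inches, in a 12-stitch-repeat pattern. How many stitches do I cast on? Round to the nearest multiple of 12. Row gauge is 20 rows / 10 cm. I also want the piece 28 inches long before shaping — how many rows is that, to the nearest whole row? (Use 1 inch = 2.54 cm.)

Finished = 35 + 0.5 = 35.5 inches.
35.5 inches × 2.54 = 90.17 cm.
14/10 = 1.4 sts per cm; 90.17 × 1.4 = 126.24 sts.
Nearest multiple of 12 → 132.
28 inches = 71.12 cm; × 2 = 142.24 → 142 rows.

Cast on 132 stitches; work 142 rows.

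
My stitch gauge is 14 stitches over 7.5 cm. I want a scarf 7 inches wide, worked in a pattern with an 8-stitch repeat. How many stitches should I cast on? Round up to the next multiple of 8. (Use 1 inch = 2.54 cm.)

7 in = 7 × 2.54 = 17.78 cm.
14 / 7.5 = 1.867 sts/cm.
17.78 × 1.867 = 33.19 sts.
→ 40.

40 stitches.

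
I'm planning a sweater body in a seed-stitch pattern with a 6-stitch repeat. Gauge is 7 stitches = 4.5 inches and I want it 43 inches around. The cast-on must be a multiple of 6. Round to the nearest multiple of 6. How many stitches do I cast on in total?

7 / 4.5 = 1.556 sts per inch.
43 × 1.556 = 66.89 sts.
Nearest multiple of 6: 66.

66 stitches.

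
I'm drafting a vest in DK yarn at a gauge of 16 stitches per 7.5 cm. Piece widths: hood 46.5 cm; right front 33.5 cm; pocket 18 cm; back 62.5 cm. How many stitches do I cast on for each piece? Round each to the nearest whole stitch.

Rate = 16/7.5 = 2.133 sts per cm.
hood: 46.5 × 2.133 = 99.20 → 99.
right front: 33.5 × 2.133 = 71.47 → 71.
pocket: 18 × 2.133 = 38.40 → 38.
back: 62.5 × 2.133 = 133.33 → 133.

hood 99; right front 71; pocket 38; back 133.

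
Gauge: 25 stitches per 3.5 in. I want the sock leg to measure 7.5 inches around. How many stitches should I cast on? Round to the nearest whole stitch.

CO 54 sts.

25 stitches / 3.5 in = 7.143 stitches per inch.
7.5 × 7.143 = 53.57 stitches.
Round to nearest → 54.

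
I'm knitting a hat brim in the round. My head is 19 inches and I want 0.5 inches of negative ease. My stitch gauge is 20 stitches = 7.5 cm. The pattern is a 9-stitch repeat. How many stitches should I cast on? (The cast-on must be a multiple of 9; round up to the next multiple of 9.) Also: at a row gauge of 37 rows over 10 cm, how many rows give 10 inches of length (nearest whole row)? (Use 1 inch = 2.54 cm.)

Cast on 126 stitches; work 94 rows.

Finished = 19 − 0.5 = 18.5 inches.
18.5 inches × 2.54 = 46.99 cm.
20/7.5 = 2.667 sts per cm; 46.99 × 2.667 = 125.31 sts.
Next multiple of 9 → 126.
10 inches = 25.40 cm; × 3.7 = 93.98 → 94 rows.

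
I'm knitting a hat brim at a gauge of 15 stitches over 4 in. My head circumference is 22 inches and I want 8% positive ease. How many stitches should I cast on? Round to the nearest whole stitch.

CO 89 sts.

Finished = 22 × 1.08 = 23.76 in.
15 / 4 = 3.75 sts per inch.
23.76 × 3.75 = 89.10 sts.
→ 89 sts.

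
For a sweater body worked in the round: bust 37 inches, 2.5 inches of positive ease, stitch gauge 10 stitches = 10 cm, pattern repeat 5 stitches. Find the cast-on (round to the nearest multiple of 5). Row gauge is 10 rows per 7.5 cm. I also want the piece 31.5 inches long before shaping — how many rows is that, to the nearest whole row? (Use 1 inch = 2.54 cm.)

Finished = 37 + 2.5 = 39.5 inches.
39.5 inches × 2.54 = 100.33 cm.
10/10 = 1 sts per cm; 100.33 × 1 = 100.33 sts.
Nearest multiple of 5 → 100.
31.5 inches = 80.01 cm; × 1.333 = 106.68 → 107 rows.

Cast on 100 stitches; work 107 rows.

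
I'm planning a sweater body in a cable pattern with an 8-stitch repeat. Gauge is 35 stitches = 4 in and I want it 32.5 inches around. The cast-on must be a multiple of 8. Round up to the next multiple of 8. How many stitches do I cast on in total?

CO 288 sts.

35 / 4 = 8.75 sts per inch.
32.5 × 8.75 = 284.38 sts.
Next multiple of 8: 288.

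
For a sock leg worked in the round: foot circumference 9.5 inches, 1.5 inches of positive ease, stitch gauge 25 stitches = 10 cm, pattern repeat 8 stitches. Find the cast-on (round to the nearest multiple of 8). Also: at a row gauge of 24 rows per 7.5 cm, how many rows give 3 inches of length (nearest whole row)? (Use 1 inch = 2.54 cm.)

Cast on 72 stitches; work 24 rows.

Finished = 9.5 + 1.5 = 11 inches.
11 inches × 2.54 = 27.94 cm.
25/10 = 2.5 sts per cm; 27.94 × 2.5 = 69.85 sts.
Nearest multiple of 8 → 72.
3 inches = 7.62 cm; × 3.2 = 24.38 → 24 rows.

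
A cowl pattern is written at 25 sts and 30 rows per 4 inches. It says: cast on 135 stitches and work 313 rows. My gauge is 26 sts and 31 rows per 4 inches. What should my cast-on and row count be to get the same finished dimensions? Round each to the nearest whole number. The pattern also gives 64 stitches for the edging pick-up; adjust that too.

Stitches: 135 × 26/25 = 140.40 → 140.
Rows: 313 × 31/30 = 323.43 → 323.
edging pick-up: 64 × 26/25 = 66.56 → 67.

Cast on 140 stitches; work 323 rows; edging pick-up 67 stitches.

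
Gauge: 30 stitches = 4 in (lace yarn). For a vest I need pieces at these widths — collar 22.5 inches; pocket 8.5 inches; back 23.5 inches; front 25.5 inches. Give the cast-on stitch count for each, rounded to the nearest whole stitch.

Rate = 30/4 = 7.5 sts per in.
collar: 22.5 × 7.5 = 168.75 → 169.
pocket: 8.5 × 7.5 = 63.75 → 64.
back: 23.5 × 7.5 = 176.25 → 176.
front: 25.5 × 7.5 = 191.25 → 191.

collar 169; pocket 64; back 176; front 191.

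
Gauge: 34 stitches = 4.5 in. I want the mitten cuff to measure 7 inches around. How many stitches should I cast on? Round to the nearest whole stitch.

53 stitches.

34 stitches / 4.5 in = 7.556 stitches per inch.
7 × 7.556 = 52.89 stitches.
Round to nearest → 53.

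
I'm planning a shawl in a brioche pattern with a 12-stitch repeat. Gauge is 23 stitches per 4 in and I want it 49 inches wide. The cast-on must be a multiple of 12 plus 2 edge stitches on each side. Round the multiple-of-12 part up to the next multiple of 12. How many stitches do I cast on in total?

23 / 4 = 5.75 sts per inch.
49 × 5.75 = 281.75 sts.
Less 4 edge sts → 277.75 for the repeat.
Next multiple of 12: 288.
Add back 4 edge sts → 292.

CO 292 sts.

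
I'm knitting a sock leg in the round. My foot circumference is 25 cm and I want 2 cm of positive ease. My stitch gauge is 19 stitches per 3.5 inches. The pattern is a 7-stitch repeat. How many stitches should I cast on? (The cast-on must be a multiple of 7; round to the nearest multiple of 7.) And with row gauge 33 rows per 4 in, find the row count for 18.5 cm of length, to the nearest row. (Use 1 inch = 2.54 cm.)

Cast on 56 stitches; work 60 rows.

Finished = 25 + 2 = 27 cm.
27 cm × 1/2.54 = 10.63 inches.
19/3.5 = 5.429 sts per in; 10.63 × 5.429 = 57.71 sts.
Nearest multiple of 7 → 56.
18.5 cm = 7.28 inches; × 8.25 = 60.09 → 60 rows.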